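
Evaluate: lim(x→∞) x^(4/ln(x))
This is an exponential indeterminate form.

For exponential indeterminate forms, take the natural log:
  Let L = lim(x→∞) x^(4/ln(x))
  Then ln(L) = lim(x→∞) [exponent × ln(base)]
  Evaluate using L'Hôpital or standard limits, then exponentiate.
  L = e^(4)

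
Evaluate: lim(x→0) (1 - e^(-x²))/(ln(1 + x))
This is a 0/0 indeterminate form.

Apply L'Hôpital's rule: differentiate numerator and denominator separately.
  f(x) = 1 - e^(-x^2)   ⇒   f'(x) = 2·x·e^(-x^2)
  g(x) = ln(x + 1)   ⇒   g'(x) = 1/(x + 1)
  lim(x→0) f'(x)/g'(x) = lim(x→0) (2·x·e^(-x^2))/(1/(x + 1))
  = 0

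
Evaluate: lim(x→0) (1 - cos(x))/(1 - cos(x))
This is a 0/0 indeterminate form.

Apply L'Hôpital's rule: differentiate numerator and denominator separately.
  f(x) = 1 - cos(x)   ⇒   f'(x) = sin(x)
  g(x) = 1 - cos(x)   ⇒   g'(x) = sin(x)
  lim(x→0) f'(x)/g'(x) = lim(x→0) (sin(x))/(sin(x))
  = 1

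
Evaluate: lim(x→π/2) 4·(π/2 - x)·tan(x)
This is a 0·∞ indeterminate form.

Rewrite 0·∞ as a quotient (0/0 or ∞/∞ form), then apply L'Hôpital's rule:
  lim(x→π/2) 4·(π/2 - x)·tan(x) = 4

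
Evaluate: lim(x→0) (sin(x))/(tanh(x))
This is a 0/0 indeterminate form.

Apply L'Hôpital's rule: differentiate numerator and denominator separately.
  f(x) = sin(x)   ⇒   f'(x) = cos(x)
  g(x) = tanh(x)   ⇒   g'(x) = 1 - tanh(x)^2
  lim(x→0) f'(x)/g'(x) = lim(x→0) (cos(x))/(1 - tanh(x)^2)
  = 1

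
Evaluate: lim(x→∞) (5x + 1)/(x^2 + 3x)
This is an ∞/∞ indeterminate form.

Apply L'Hôpital's rule: differentiate numerator and denominator separately.
  f(x) = 5·x + 1   ⇒   f'(x) = 5
  g(x) = x^2 + 3·x   ⇒   g'(x) = 2·x + 3
  lim(x→∞) f'(x)/g'(x) = lim(x→∞) (5)/(2·x + 3)
  = 0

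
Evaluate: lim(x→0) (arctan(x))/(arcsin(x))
This is a 0/0 indeterminate form.

Apply L'Hôpital's rule: differentiate numerator and denominator separately.
  f(x) = atan(x)   ⇒   f'(x) = 1/(x^2 + 1)
  g(x) = asin(x)   ⇒   g'(x) = 1/sqrt(1 - x^2)
  lim(x→0) f'(x)/g'(x) = lim(x→0) (1/(x^2 + 1))/(1/sqrt(1 - x^2))
  = 1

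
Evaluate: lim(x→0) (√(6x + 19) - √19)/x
This is a standard limit.

Factor or rationalize the expression:
  lim(x→0) (√(6x + 19) - √19)/x = 3·sqrt(19)/19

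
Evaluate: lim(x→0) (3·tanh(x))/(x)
This is a 0/0 indeterminate form.

Apply L'Hôpital's rule: differentiate numerator and denominator separately.
  f(x) = 3·tanh(x)   ⇒   f'(x) = 3 - 3·tanh(x)^2
  g(x) = x   ⇒   g'(x) = 1
  lim(x→0) f'(x)/g'(x) = lim(x→0) (3 - 3·tanh(x)^2)/(1)
  = 3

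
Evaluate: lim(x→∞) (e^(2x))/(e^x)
This is an ∞/∞ indeterminate form.

Apply L'Hôpital's rule: differentiate numerator and denominator separately.
  f(x) = e^(2·x)   ⇒   f'(x) = 2·e^(2·x)
  g(x) = e^(x)   ⇒   g'(x) = e^(x)
  lim(x→∞) f'(x)/g'(x) = lim(x→∞) (2·e^(2·x))/(e^(x))
  = ∞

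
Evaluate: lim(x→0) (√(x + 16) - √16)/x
This is a standard limit.

Factor or rationalize the expression:
  lim(x→0) (√(x + 16) - √16)/x = 1/8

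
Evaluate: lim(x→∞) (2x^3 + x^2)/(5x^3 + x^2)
This is an ∞/∞ indeterminate form.

Apply L'Hôpital's rule: differentiate numerator and denominator separately.
  f(x) = 2·x^3 + x^2   ⇒   f'(x) = 6·x^2 + 2·x
  g(x) = 5·x^3 + x^2   ⇒   g'(x) = 15·x^2 + 2·x
  lim(x→∞) f'(x)/g'(x) = lim(x→∞) (6·x^2 + 2·x)/(15·x^2 + 2·x)
  = 2/5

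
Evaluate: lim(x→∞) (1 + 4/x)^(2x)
This is an exponential indeterminate form.

For exponential indeterminate forms, take the natural log:
  Let L = lim(x→∞) (1 + 4/x)^(2x)
  Then ln(L) = lim(x→∞) [exponent × ln(base)]
  Evaluate using L'Hôpital or standard limits, then exponentiate.
  L = e^(8)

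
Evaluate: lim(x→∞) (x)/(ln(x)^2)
This is an ∞/∞ indeterminate form.

Apply L'Hôpital's rule: differentiate numerator and denominator separately.
  f(x) = x   ⇒   f'(x) = 1
  g(x) = ln(x)^2   ⇒   g'(x) = 2·ln(x)/x
  lim(x→∞) f'(x)/g'(x) = lim(x→∞) (1)/(2·ln(x)/x)
  = ∞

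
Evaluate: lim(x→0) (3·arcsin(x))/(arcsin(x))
This is a 0/0 indeterminate form.

Apply L'Hôpital's rule: differentiate numerator and denominator separately.
  f(x) = 3·asin(x)   ⇒   f'(x) = 3/sqrt(1 - x^2)
  g(x) = asin(x)   ⇒   g'(x) = 1/sqrt(1 - x^2)
  lim(x→0) f'(x)/g'(x) = lim(x→0) (3/sqrt(1 - x^2))/(1/sqrt(1 - x^2))
  = 3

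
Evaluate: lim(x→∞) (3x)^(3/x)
This is an exponential indeterminate form.

For exponential indeterminate forms, take the natural log:
  Let L = lim(x→∞) (3x)^(3/x)
  Then ln(L) = lim(x→∞) [exponent × ln(base)]
  Evaluate using L'Hôpital or standard limits, then exponentiate.
  L = 1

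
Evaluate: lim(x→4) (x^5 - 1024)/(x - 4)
This is a standard limit.

Factor or rationalize the expression:
  lim(x→4) (x^5 - 1024)/(x - 4) = 1280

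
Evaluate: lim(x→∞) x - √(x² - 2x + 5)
This is an ∞-∞ indeterminate form.

Combine fractions or rationalize to convert ∞-∞ to 0/0 form:
  lim(x→∞) x - √(x² - 2x + 5) = 1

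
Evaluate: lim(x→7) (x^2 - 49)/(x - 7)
This is a standard limit.

Factor or rationalize the expression:
  lim(x→7) (x^2 - 49)/(x - 7) = 14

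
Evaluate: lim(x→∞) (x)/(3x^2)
This is an ∞/∞ indeterminate form.

Apply L'Hôpital's rule: differentiate numerator and denominator separately.
  f(x) = x   ⇒   f'(x) = 1
  g(x) = 3·x^2   ⇒   g'(x) = 6·x
  lim(x→∞) f'(x)/g'(x) = lim(x→∞) (1)/(6·x)
  = 0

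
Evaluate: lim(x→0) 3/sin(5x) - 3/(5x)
This is an ∞-∞ indeterminate form.

Combine fractions or rationalize to convert ∞-∞ to 0/0 form:
  lim(x→0) 3/sin(5x) - 3/(5x) = 0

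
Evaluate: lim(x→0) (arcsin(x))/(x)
This is a 0/0 indeterminate form.

Apply L'Hôpital's rule: differentiate numerator and denominator separately.
  f(x) = asin(x)   ⇒   f'(x) = 1/sqrt(1 - x^2)
  g(x) = x   ⇒   g'(x) = 1
  lim(x→0) f'(x)/g'(x) = lim(x→0) (1/sqrt(1 - x^2))/(1)
  = 1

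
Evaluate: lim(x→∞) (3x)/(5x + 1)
This is an ∞/∞ indeterminate form.

Apply L'Hôpital's rule: differentiate numerator and denominator separately.
  f(x) = 3·x   ⇒   f'(x) = 3
  g(x) = 5·x + 1   ⇒   g'(x) = 5
  lim(x→∞) f'(x)/g'(x) = lim(x→∞) (3)/(5)
  = 3/5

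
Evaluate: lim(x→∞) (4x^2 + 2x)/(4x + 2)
This is an ∞/∞ indeterminate form.

Apply L'Hôpital's rule: differentiate numerator and denominator separately.
  f(x) = 4·x^2 + 2·x   ⇒   f'(x) = 8·x + 2
  g(x) = 4·x + 2   ⇒   g'(x) = 4
  lim(x→∞) f'(x)/g'(x) = lim(x→∞) (8·x + 2)/(4)
  = ∞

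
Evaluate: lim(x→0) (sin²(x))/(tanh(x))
This is a 0/0 indeterminate form.

Apply L'Hôpital's rule: differentiate numerator and denominator separately.
  f(x) = sin(x)^2   ⇒   f'(x) = 2·sin(x)·cos(x)
  g(x) = tanh(x)   ⇒   g'(x) = 1 - tanh(x)^2
  lim(x→0) f'(x)/g'(x) = lim(x→0) (2·sin(x)·cos(x))/(1 - tanh(x)^2)
  = 0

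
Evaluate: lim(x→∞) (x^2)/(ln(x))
This is an ∞/∞ indeterminate form.

Apply L'Hôpital's rule: differentiate numerator and denominator separately.
  f(x) = x^2   ⇒   f'(x) = 2·x
  g(x) = ln(x)   ⇒   g'(x) = 1/x
  lim(x→∞) f'(x)/g'(x) = lim(x→∞) (2·x)/(1/x)
  = ∞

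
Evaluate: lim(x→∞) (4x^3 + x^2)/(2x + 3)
This is an ∞/∞ indeterminate form.

Apply L'Hôpital's rule: differentiate numerator and denominator separately.
  f(x) = 4·x^3 + x^2   ⇒   f'(x) = 12·x^2 + 2·x
  g(x) = 2·x + 3   ⇒   g'(x) = 2
  lim(x→∞) f'(x)/g'(x) = lim(x→∞) (12·x^2 + 2·x)/(2)
  = ∞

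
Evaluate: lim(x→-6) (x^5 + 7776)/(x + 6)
This is a standard limit.

Factor or rationalize the expression:
  lim(x→-6) (x^5 + 7776)/(x + 6) = 6480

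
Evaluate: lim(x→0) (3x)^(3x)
This is an exponential indeterminate form.

For exponential indeterminate forms, take the natural log:
  Let L = lim(x→0) (3x)^(3x)
  Then ln(L) = lim(x→0) [exponent × ln(base)]
  Evaluate using L'Hôpital or standard limits, then exponentiate.
  L = 1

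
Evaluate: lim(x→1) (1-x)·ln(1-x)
This is a 0·∞ indeterminate form.

Rewrite 0·∞ as a quotient (0/0 or ∞/∞ form), then apply L'Hôpital's rule:
  lim(x→1) (1-x)·ln(1-x) = 0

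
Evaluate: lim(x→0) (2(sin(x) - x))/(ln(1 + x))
This is a 0/0 indeterminate form.

Apply L'Hôpital's rule: differentiate numerator and denominator separately.
  f(x) = -2·x + 2·sin(x)   ⇒   f'(x) = 2·cos(x) - 2
  g(x) = ln(x + 1)   ⇒   g'(x) = 1/(x + 1)
  lim(x→0) f'(x)/g'(x) = lim(x→0) (2·cos(x) - 2)/(1/(x + 1))
  = 0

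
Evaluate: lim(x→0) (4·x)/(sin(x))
This is a 0/0 indeterminate form.

Apply L'Hôpital's rule: differentiate numerator and denominator separately.
  f(x) = 4·x   ⇒   f'(x) = 4
  g(x) = sin(x)   ⇒   g'(x) = cos(x)
  lim(x→0) f'(x)/g'(x) = lim(x→0) (4)/(cos(x))
  = 4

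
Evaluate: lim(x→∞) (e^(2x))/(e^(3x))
This is an ∞/∞ indeterminate form.

Apply L'Hôpital's rule: differentiate numerator and denominator separately.
  f(x) = e^(2·x)   ⇒   f'(x) = 2·e^(2·x)
  g(x) = e^(3·x)   ⇒   g'(x) = 3·e^(3·x)
  lim(x→∞) f'(x)/g'(x) = lim(x→∞) (2·e^(2·x))/(3·e^(3·x))
  = 0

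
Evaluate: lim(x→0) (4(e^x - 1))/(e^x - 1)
This is a 0/0 indeterminate form.

Apply L'Hôpital's rule: differentiate numerator and denominator separately.
  f(x) = 4·e^(x) - 4   ⇒   f'(x) = 4·e^(x)
  g(x) = e^(x) - 1   ⇒   g'(x) = e^(x)
  lim(x→0) f'(x)/g'(x) = lim(x→0) (4·e^(x))/(e^(x))
  = 4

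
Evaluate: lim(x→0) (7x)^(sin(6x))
This is an exponential indeterminate form.

For exponential indeterminate forms, take the natural log:
  Let L = lim(x→0) (7x)^(sin(6x))
  Then ln(L) = lim(x→0) [exponent × ln(base)]
  Evaluate using L'Hôpital or standard limits, then exponentiate.
  L = 1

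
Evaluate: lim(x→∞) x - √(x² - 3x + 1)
This is an ∞-∞ indeterminate form.

Combine fractions or rationalize to convert ∞-∞ to 0/0 form:
  lim(x→∞) x - √(x² - 3x + 1) = 3/2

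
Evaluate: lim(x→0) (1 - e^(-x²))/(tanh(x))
This is a 0/0 indeterminate form.

Apply L'Hôpital's rule: differentiate numerator and denominator separately.
  f(x) = 1 - e^(-x^2)   ⇒   f'(x) = 2·x·e^(-x^2)
  g(x) = tanh(x)   ⇒   g'(x) = 1 - tanh(x)^2
  lim(x→0) f'(x)/g'(x) = lim(x→0) (2·x·e^(-x^2))/(1 - tanh(x)^2)
  = 0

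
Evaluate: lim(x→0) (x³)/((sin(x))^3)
This is a 0/0 indeterminate form.

Apply L'Hôpital's rule: differentiate numerator and denominator separately.
  f(x) = x^3   ⇒   f'(x) = 3·x^2
  g(x) = sin(x)^3   ⇒   g'(x) = 3·sin(x)^2·cos(x)
  lim(x→0) f'(x)/g'(x) = lim(x→0) (3·x^2)/(3·sin(x)^2·cos(x))
  = 1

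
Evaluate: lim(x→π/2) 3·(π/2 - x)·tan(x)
This is a 0·∞ indeterminate form.

Rewrite 0·∞ as a quotient (0/0 or ∞/∞ form), then apply L'Hôpital's rule:
  lim(x→π/2) 3·(π/2 - x)·tan(x) = 3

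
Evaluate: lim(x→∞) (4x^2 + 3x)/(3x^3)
This is an ∞/∞ indeterminate form.

Apply L'Hôpital's rule: differentiate numerator and denominator separately.
  f(x) = 4·x^2 + 3·x   ⇒   f'(x) = 8·x + 3
  g(x) = 3·x^3   ⇒   g'(x) = 9·x^2
  lim(x→∞) f'(x)/g'(x) = lim(x→∞) (8·x + 3)/(9·x^2)
  = 0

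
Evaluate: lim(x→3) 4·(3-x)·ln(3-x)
This is a 0·∞ indeterminate form.

Rewrite 0·∞ as a quotient (0/0 or ∞/∞ form), then apply L'Hôpital's rule:
  lim(x→3) 4·(3-x)·ln(3-x) = 0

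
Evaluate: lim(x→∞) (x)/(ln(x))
This is an ∞/∞ indeterminate form.

Apply L'Hôpital's rule: differentiate numerator and denominator separately.
  f(x) = x   ⇒   f'(x) = 1
  g(x) = ln(x)   ⇒   g'(x) = 1/x
  lim(x→∞) f'(x)/g'(x) = lim(x→∞) (1)/(1/x)
  = ∞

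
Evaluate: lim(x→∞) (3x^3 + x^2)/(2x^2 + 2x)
This is an ∞/∞ indeterminate form.

Apply L'Hôpital's rule: differentiate numerator and denominator separately.
  f(x) = 3·x^3 + x^2   ⇒   f'(x) = 9·x^2 + 2·x
  g(x) = 2·x^2 + 2·x   ⇒   g'(x) = 4·x + 2
  lim(x→∞) f'(x)/g'(x) = lim(x→∞) (9·x^2 + 2·x)/(4·x + 2)
  = ∞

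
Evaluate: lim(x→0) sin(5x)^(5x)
This is an exponential indeterminate form.

For exponential indeterminate forms, take the natural log:
  Let L = lim(x→0) sin(5x)^(5x)
  Then ln(L) = lim(x→0) [exponent × ln(base)]
  Evaluate using L'Hôpital or standard limits, then exponentiate.
  L = 1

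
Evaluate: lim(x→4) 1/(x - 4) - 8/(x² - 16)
This is an ∞-∞ indeterminate form.

Combine fractions or rationalize to convert ∞-∞ to 0/0 form:
  lim(x→4) 1/(x - 4) - 8/(x² - 16) = 1/8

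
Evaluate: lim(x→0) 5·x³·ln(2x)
This is a 0·∞ indeterminate form.

Rewrite 0·∞ as a quotient (0/0 or ∞/∞ form), then apply L'Hôpital's rule:
  lim(x→0) 5·x³·ln(2x) = 0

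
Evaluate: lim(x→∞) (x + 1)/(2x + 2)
This is an ∞/∞ indeterminate form.

Apply L'Hôpital's rule: differentiate numerator and denominator separately.
  f(x) = x + 1   ⇒   f'(x) = 1
  g(x) = 2·x + 2   ⇒   g'(x) = 2
  lim(x→∞) f'(x)/g'(x) = lim(x→∞) (1)/(2)
  = 1/2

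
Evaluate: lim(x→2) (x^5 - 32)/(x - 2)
This is a standard limit.

Factor or rationalize the expression:
  lim(x→2) (x^5 - 32)/(x - 2) = 80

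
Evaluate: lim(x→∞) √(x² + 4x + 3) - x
This is an ∞-∞ indeterminate form.

Combine fractions or rationalize to convert ∞-∞ to 0/0 form:
  lim(x→∞) √(x² + 4x + 3) - x = 2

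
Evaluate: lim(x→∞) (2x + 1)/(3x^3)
This is an ∞/∞ indeterminate form.

Apply L'Hôpital's rule: differentiate numerator and denominator separately.
  f(x) = 2·x + 1   ⇒   f'(x) = 2
  g(x) = 3·x^3   ⇒   g'(x) = 9·x^2
  lim(x→∞) f'(x)/g'(x) = lim(x→∞) (2)/(9·x^2)
  = 0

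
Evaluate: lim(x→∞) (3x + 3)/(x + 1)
This is an ∞/∞ indeterminate form.

Apply L'Hôpital's rule: differentiate numerator and denominator separately.
  f(x) = 3·x + 3   ⇒   f'(x) = 3
  g(x) = x + 1   ⇒   g'(x) = 1
  lim(x→∞) f'(x)/g'(x) = lim(x→∞) (3)/(1)
  = 3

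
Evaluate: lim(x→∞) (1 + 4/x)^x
This is an exponential indeterminate form.

For exponential indeterminate forms, take the natural log:
  Let L = lim(x→∞) (1 + 4/x)^x
  Then ln(L) = lim(x→∞) [exponent × ln(base)]
  Evaluate using L'Hôpital or standard limits, then exponentiate.
  L = e^(4)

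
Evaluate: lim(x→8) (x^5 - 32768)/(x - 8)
This is a standard limit.

Factor or rationalize the expression:
  lim(x→8) (x^5 - 32768)/(x - 8) = 20480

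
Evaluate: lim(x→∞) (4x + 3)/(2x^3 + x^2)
This is an ∞/∞ indeterminate form.

Apply L'Hôpital's rule: differentiate numerator and denominator separately.
  f(x) = 4·x + 3   ⇒   f'(x) = 4
  g(x) = 2·x^3 + x^2   ⇒   g'(x) = 6·x^2 + 2·x
  lim(x→∞) f'(x)/g'(x) = lim(x→∞) (4)/(6·x^2 + 2·x)
  = 0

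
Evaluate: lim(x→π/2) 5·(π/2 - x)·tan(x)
This is a 0·∞ indeterminate form.

Rewrite 0·∞ as a quotient (0/0 or ∞/∞ form), then apply L'Hôpital's rule:
  lim(x→π/2) 5·(π/2 - x)·tan(x) = 5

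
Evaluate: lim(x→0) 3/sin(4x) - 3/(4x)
This is an ∞-∞ indeterminate form.

Combine fractions or rationalize to convert ∞-∞ to 0/0 form:
  lim(x→0) 3/sin(4x) - 3/(4x) = 0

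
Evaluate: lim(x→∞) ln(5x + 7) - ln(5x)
This is an ∞-∞ indeterminate form.

Combine fractions or rationalize to convert ∞-∞ to 0/0 form:
  lim(x→∞) ln(5x + 7) - ln(5x) = 0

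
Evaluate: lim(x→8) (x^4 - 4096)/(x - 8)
This is a standard limit.

Factor or rationalize the expression:
  lim(x→8) (x^4 - 4096)/(x - 8) = 2048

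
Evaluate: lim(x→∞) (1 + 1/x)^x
This is an exponential indeterminate form.

For exponential indeterminate forms, take the natural log:
  Let L = lim(x→∞) (1 + 1/x)^x
  Then ln(L) = lim(x→∞) [exponent × ln(base)]
  Evaluate using L'Hôpital or standard limits, then exponentiate.
  L = e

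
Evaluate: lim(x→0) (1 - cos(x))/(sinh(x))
This is a 0/0 indeterminate form.

Apply L'Hôpital's rule: differentiate numerator and denominator separately.
  f(x) = 1 - cos(x)   ⇒   f'(x) = sin(x)
  g(x) = sinh(x)   ⇒   g'(x) = cosh(x)
  lim(x→0) f'(x)/g'(x) = lim(x→0) (sin(x))/(cosh(x))
  = 0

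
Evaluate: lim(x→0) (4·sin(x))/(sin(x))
This is a 0/0 indeterminate form.

Apply L'Hôpital's rule: differentiate numerator and denominator separately.
  f(x) = 4·sin(x)   ⇒   f'(x) = 4·cos(x)
  g(x) = sin(x)   ⇒   g'(x) = cos(x)
  lim(x→0) f'(x)/g'(x) = lim(x→0) (4·cos(x))/(cos(x))
  = 4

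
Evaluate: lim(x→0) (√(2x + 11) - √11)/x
This is a standard limit.

Factor or rationalize the expression:
  lim(x→0) (√(2x + 11) - √11)/x = sqrt(11)/11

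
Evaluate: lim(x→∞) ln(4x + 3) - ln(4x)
This is an ∞-∞ indeterminate form.

Combine fractions or rationalize to convert ∞-∞ to 0/0 form:
  lim(x→∞) ln(4x + 3) - ln(4x) = 0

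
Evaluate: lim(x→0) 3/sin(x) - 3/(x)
This is an ∞-∞ indeterminate form.

Combine fractions or rationalize to convert ∞-∞ to 0/0 form:
  lim(x→0) 3/sin(x) - 3/(x) = 0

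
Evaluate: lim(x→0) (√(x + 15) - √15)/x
This is a standard limit.

Factor or rationalize the expression:
  lim(x→0) (√(x + 15) - √15)/x = sqrt(15)/30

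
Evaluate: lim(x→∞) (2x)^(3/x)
This is an exponential indeterminate form.

For exponential indeterminate forms, take the natural log:
  Let L = lim(x→∞) (2x)^(3/x)
  Then ln(L) = lim(x→∞) [exponent × ln(base)]
  Evaluate using L'Hôpital or standard limits, then exponentiate.
  L = 1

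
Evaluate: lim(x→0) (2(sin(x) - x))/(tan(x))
This is a 0/0 indeterminate form.

Apply L'Hôpital's rule: differentiate numerator and denominator separately.
  f(x) = -2·x + 2·sin(x)   ⇒   f'(x) = 2·cos(x) - 2
  g(x) = tan(x)   ⇒   g'(x) = tan(x)^2 + 1
  lim(x→0) f'(x)/g'(x) = lim(x→0) (2·cos(x) - 2)/(tan(x)^2 + 1)
  = 0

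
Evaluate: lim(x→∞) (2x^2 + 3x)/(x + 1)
This is an ∞/∞ indeterminate form.

Apply L'Hôpital's rule: differentiate numerator and denominator separately.
  f(x) = 2·x^2 + 3·x   ⇒   f'(x) = 4·x + 3
  g(x) = x + 1   ⇒   g'(x) = 1
  lim(x→∞) f'(x)/g'(x) = lim(x→∞) (4·x + 3)/(1)
  = ∞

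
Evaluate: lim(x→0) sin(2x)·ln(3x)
This is a 0·∞ indeterminate form.

Rewrite 0·∞ as a quotient (0/0 or ∞/∞ form), then apply L'Hôpital's rule:
  lim(x→0) sin(2x)·ln(3x) = 0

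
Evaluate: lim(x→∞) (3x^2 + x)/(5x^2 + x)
This is an ∞/∞ indeterminate form.

Apply L'Hôpital's rule: differentiate numerator and denominator separately.
  f(x) = 3·x^2 + x   ⇒   f'(x) = 6·x + 1
  g(x) = 5·x^2 + x   ⇒   g'(x) = 10·x + 1
  lim(x→∞) f'(x)/g'(x) = lim(x→∞) (6·x + 1)/(10·x + 1)
  = 3/5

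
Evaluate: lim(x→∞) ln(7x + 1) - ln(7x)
This is an ∞-∞ indeterminate form.

Combine fractions or rationalize to convert ∞-∞ to 0/0 form:
  lim(x→∞) ln(7x + 1) - ln(7x) = 0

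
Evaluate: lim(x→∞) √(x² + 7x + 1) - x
This is an ∞-∞ indeterminate form.

Combine fractions or rationalize to convert ∞-∞ to 0/0 form:
  lim(x→∞) √(x² + 7x + 1) - x = 7/2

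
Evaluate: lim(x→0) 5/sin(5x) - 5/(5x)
This is an ∞-∞ indeterminate form.

Combine fractions or rationalize to convert ∞-∞ to 0/0 form:
  lim(x→0) 5/sin(5x) - 5/(5x) = 0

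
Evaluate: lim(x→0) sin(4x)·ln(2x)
This is a 0·∞ indeterminate form.

Rewrite 0·∞ as a quotient (0/0 or ∞/∞ form), then apply L'Hôpital's rule:
  lim(x→0) sin(4x)·ln(2x) = 0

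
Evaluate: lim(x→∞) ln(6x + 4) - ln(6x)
This is an ∞-∞ indeterminate form.

Combine fractions or rationalize to convert ∞-∞ to 0/0 form:
  lim(x→∞) ln(6x + 4) - ln(6x) = 0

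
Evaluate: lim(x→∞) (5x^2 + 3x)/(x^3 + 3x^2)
This is an ∞/∞ indeterminate form.

Apply L'Hôpital's rule: differentiate numerator and denominator separately.
  f(x) = 5·x^2 + 3·x   ⇒   f'(x) = 10·x + 3
  g(x) = x^3 + 3·x^2   ⇒   g'(x) = 3·x^2 + 6·x
  lim(x→∞) f'(x)/g'(x) = lim(x→∞) (10·x + 3)/(3·x^2 + 6·x)
  = 0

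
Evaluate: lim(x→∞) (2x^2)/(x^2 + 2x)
This is an ∞/∞ indeterminate form.

Apply L'Hôpital's rule: differentiate numerator and denominator separately.
  f(x) = 2·x^2   ⇒   f'(x) = 4·x
  g(x) = x^2 + 2·x   ⇒   g'(x) = 2·x + 2
  lim(x→∞) f'(x)/g'(x) = lim(x→∞) (4·x)/(2·x + 2)
  = 2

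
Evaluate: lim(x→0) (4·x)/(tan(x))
This is a 0/0 indeterminate form.

Apply L'Hôpital's rule: differentiate numerator and denominator separately.
  f(x) = 4·x   ⇒   f'(x) = 4
  g(x) = tan(x)   ⇒   g'(x) = tan(x)^2 + 1
  lim(x→0) f'(x)/g'(x) = lim(x→0) (4)/(tan(x)^2 + 1)
  = 4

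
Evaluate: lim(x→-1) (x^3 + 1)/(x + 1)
This is a standard limit.

Factor or rationalize the expression:
  lim(x→-1) (x^3 + 1)/(x + 1) = 3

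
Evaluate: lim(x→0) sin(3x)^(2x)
This is an exponential indeterminate form.

For exponential indeterminate forms, take the natural log:
  Let L = lim(x→0) sin(3x)^(2x)
  Then ln(L) = lim(x→0) [exponent × ln(base)]
  Evaluate using L'Hôpital or standard limits, then exponentiate.
  L = 1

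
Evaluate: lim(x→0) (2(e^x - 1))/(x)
This is a 0/0 indeterminate form.

Apply L'Hôpital's rule: differentiate numerator and denominator separately.
  f(x) = 2·e^(x) - 2   ⇒   f'(x) = 2·e^(x)
  g(x) = x   ⇒   g'(x) = 1
  lim(x→0) f'(x)/g'(x) = lim(x→0) (2·e^(x))/(1)
  = 2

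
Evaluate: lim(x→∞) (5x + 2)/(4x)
This is an ∞/∞ indeterminate form.

Apply L'Hôpital's rule: differentiate numerator and denominator separately.
  f(x) = 5·x + 2   ⇒   f'(x) = 5
  g(x) = 4·x   ⇒   g'(x) = 4
  lim(x→∞) f'(x)/g'(x) = lim(x→∞) (5)/(4)
  = 5/4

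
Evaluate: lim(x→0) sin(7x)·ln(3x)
This is a 0·∞ indeterminate form.

Rewrite 0·∞ as a quotient (0/0 or ∞/∞ form), then apply L'Hôpital's rule:
  lim(x→0) sin(7x)·ln(3x) = 0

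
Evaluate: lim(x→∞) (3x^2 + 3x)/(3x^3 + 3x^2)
This is an ∞/∞ indeterminate form.

Apply L'Hôpital's rule: differentiate numerator and denominator separately.
  f(x) = 3·x^2 + 3·x   ⇒   f'(x) = 6·x + 3
  g(x) = 3·x^3 + 3·x^2   ⇒   g'(x) = 9·x^2 + 6·x
  lim(x→∞) f'(x)/g'(x) = lim(x→∞) (6·x + 3)/(9·x^2 + 6·x)
  = 0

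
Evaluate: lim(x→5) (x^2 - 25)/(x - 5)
This is a standard limit.

Factor or rationalize the expression:
  lim(x→5) (x^2 - 25)/(x - 5) = 10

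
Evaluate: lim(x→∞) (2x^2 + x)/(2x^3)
This is an ∞/∞ indeterminate form.

Apply L'Hôpital's rule: differentiate numerator and denominator separately.
  f(x) = 2·x^2 + x   ⇒   f'(x) = 4·x + 1
  g(x) = 2·x^3   ⇒   g'(x) = 6·x^2
  lim(x→∞) f'(x)/g'(x) = lim(x→∞) (4·x + 1)/(6·x^2)
  = 0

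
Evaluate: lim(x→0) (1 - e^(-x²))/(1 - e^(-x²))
This is a 0/0 indeterminate form.

Apply L'Hôpital's rule: differentiate numerator and denominator separately.
  f(x) = 1 - e^(-x^2)   ⇒   f'(x) = 2·x·e^(-x^2)
  g(x) = 1 - e^(-x^2)   ⇒   g'(x) = 2·x·e^(-x^2)
  lim(x→0) f'(x)/g'(x) = lim(x→0) (2·x·e^(-x^2))/(2·x·e^(-x^2))
  = 1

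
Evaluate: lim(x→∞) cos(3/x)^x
This is an exponential indeterminate form.

For exponential indeterminate forms, take the natural log:
  Let L = lim(x→∞) cos(3/x)^x
  Then ln(L) = lim(x→∞) [exponent × ln(base)]
  Evaluate using L'Hôpital or standard limits, then exponentiate.
  L = 1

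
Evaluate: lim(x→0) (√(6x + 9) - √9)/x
This is a standard limit.

Factor or rationalize the expression:
  lim(x→0) (√(6x + 9) - √9)/x = 1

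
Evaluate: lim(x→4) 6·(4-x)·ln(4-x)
This is a 0·∞ indeterminate form.

Rewrite 0·∞ as a quotient (0/0 or ∞/∞ form), then apply L'Hôpital's rule:
  lim(x→4) 6·(4-x)·ln(4-x) = 0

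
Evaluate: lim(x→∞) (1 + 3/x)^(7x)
This is an exponential indeterminate form.

For exponential indeterminate forms, take the natural log:
  Let L = lim(x→∞) (1 + 3/x)^(7x)
  Then ln(L) = lim(x→∞) [exponent × ln(base)]
  Evaluate using L'Hôpital or standard limits, then exponentiate.
  L = e^(21)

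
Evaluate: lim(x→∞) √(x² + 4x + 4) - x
This is an ∞-∞ indeterminate form.

Combine fractions or rationalize to convert ∞-∞ to 0/0 form:
  lim(x→∞) √(x² + 4x + 4) - x = 2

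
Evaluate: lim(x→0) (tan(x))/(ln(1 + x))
This is a 0/0 indeterminate form.

Apply L'Hôpital's rule: differentiate numerator and denominator separately.
  f(x) = tan(x)   ⇒   f'(x) = tan(x)^2 + 1
  g(x) = ln(x + 1)   ⇒   g'(x) = 1/(x + 1)
  lim(x→0) f'(x)/g'(x) = lim(x→0) (tan(x)^2 + 1)/(1/(x + 1))
  = 1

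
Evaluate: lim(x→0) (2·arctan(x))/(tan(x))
This is a 0/0 indeterminate form.

Apply L'Hôpital's rule: differentiate numerator and denominator separately.
  f(x) = 2·atan(x)   ⇒   f'(x) = 2/(x^2 + 1)
  g(x) = tan(x)   ⇒   g'(x) = tan(x)^2 + 1
  lim(x→0) f'(x)/g'(x) = lim(x→0) (2/(x^2 + 1))/(tan(x)^2 + 1)
  = 2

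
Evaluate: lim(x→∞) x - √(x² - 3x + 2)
This is an ∞-∞ indeterminate form.

Combine fractions or rationalize to convert ∞-∞ to 0/0 form:
  lim(x→∞) x - √(x² - 3x + 2) = 3/2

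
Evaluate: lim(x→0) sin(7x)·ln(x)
This is a 0·∞ indeterminate form.

Rewrite 0·∞ as a quotient (0/0 or ∞/∞ form), then apply L'Hôpital's rule:
  lim(x→0) sin(7x)·ln(x) = 0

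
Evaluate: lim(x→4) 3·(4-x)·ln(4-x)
This is a 0·∞ indeterminate form.

Rewrite 0·∞ as a quotient (0/0 or ∞/∞ form), then apply L'Hôpital's rule:
  lim(x→4) 3·(4-x)·ln(4-x) = 0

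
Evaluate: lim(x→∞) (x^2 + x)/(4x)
This is an ∞/∞ indeterminate form.

Apply L'Hôpital's rule: differentiate numerator and denominator separately.
  f(x) = x^2 + x   ⇒   f'(x) = 2·x + 1
  g(x) = 4·x   ⇒   g'(x) = 4
  lim(x→∞) f'(x)/g'(x) = lim(x→∞) (2·x + 1)/(4)
  = ∞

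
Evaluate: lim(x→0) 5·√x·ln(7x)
This is a 0·∞ indeterminate form.

Rewrite 0·∞ as a quotient (0/0 or ∞/∞ form), then apply L'Hôpital's rule:
  lim(x→0) 5·√x·ln(7x) = 0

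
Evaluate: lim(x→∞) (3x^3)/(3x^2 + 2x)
This is an ∞/∞ indeterminate form.

Apply L'Hôpital's rule: differentiate numerator and denominator separately.
  f(x) = 3·x^3   ⇒   f'(x) = 9·x^2
  g(x) = 3·x^2 + 2·x   ⇒   g'(x) = 6·x + 2
  lim(x→∞) f'(x)/g'(x) = lim(x→∞) (9·x^2)/(6·x + 2)
  = ∞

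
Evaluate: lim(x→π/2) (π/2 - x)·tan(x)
This is a 0·∞ indeterminate form.

Rewrite 0·∞ as a quotient (0/0 or ∞/∞ form), then apply L'Hôpital's rule:
  lim(x→π/2) (π/2 - x)·tan(x) = 1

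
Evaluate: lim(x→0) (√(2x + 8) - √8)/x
This is a standard limit.

Factor or rationalize the expression:
  lim(x→0) (√(2x + 8) - √8)/x = sqrt(2)/4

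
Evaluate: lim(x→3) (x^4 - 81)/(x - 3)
This is a standard limit.

Factor or rationalize the expression:
  lim(x→3) (x^4 - 81)/(x - 3) = 108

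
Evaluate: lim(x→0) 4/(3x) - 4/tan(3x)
This is an ∞-∞ indeterminate form.

Combine fractions or rationalize to convert ∞-∞ to 0/0 form:
  lim(x→0) 4/(3x) - 4/tan(3x) = 0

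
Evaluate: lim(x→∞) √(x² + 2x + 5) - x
This is an ∞-∞ indeterminate form.

Combine fractions or rationalize to convert ∞-∞ to 0/0 form:
  lim(x→∞) √(x² + 2x + 5) - x = 1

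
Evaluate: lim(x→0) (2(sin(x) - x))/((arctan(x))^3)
This is a 0/0 indeterminate form.

Apply L'Hôpital's rule: differentiate numerator and denominator separately.
  f(x) = -2·x + 2·sin(x)   ⇒   f'(x) = 2·cos(x) - 2
  g(x) = atan(x)^3   ⇒   g'(x) = 3·atan(x)^2/(x^2 + 1)
  lim(x→0) f'(x)/g'(x) = lim(x→0) (2·cos(x) - 2)/(3·atan(x)^2/(x^2 + 1))
  = -1/3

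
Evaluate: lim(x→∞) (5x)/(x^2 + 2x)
This is an ∞/∞ indeterminate form.

Apply L'Hôpital's rule: differentiate numerator and denominator separately.
  f(x) = 5·x   ⇒   f'(x) = 5
  g(x) = x^2 + 2·x   ⇒   g'(x) = 2·x + 2
  lim(x→∞) f'(x)/g'(x) = lim(x→∞) (5)/(2·x + 2)
  = 0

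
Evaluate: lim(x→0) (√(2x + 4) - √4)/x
This is a standard limit.

Factor or rationalize the expression:
  lim(x→0) (√(2x + 4) - √4)/x = 1/2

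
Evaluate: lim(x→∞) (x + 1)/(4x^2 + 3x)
This is an ∞/∞ indeterminate form.

Apply L'Hôpital's rule: differentiate numerator and denominator separately.
  f(x) = x + 1   ⇒   f'(x) = 1
  g(x) = 4·x^2 + 3·x   ⇒   g'(x) = 8·x + 3
  lim(x→∞) f'(x)/g'(x) = lim(x→∞) (1)/(8·x + 3)
  = 0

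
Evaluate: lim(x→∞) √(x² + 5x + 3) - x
This is an ∞-∞ indeterminate form.

Combine fractions or rationalize to convert ∞-∞ to 0/0 form:
  lim(x→∞) √(x² + 5x + 3) - x = 5/2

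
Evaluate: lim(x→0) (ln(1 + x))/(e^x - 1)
This is a 0/0 indeterminate form.

Apply L'Hôpital's rule: differentiate numerator and denominator separately.
  f(x) = ln(x + 1)   ⇒   f'(x) = 1/(x + 1)
  g(x) = e^(x) - 1   ⇒   g'(x) = e^(x)
  lim(x→0) f'(x)/g'(x) = lim(x→0) (1/(x + 1))/(e^(x))
  = 1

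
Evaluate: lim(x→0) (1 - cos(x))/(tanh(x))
This is a 0/0 indeterminate form.

Apply L'Hôpital's rule: differentiate numerator and denominator separately.
  f(x) = 1 - cos(x)   ⇒   f'(x) = sin(x)
  g(x) = tanh(x)   ⇒   g'(x) = 1 - tanh(x)^2
  lim(x→0) f'(x)/g'(x) = lim(x→0) (sin(x))/(1 - tanh(x)^2)
  = 0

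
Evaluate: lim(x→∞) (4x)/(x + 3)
This is an ∞/∞ indeterminate form.

Apply L'Hôpital's rule: differentiate numerator and denominator separately.
  f(x) = 4·x   ⇒   f'(x) = 4
  g(x) = x + 3   ⇒   g'(x) = 1
  lim(x→∞) f'(x)/g'(x) = lim(x→∞) (4)/(1)
  = 4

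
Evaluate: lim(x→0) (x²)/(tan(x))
This is a 0/0 indeterminate form.

Apply L'Hôpital's rule: differentiate numerator and denominator separately.
  f(x) = x^2   ⇒   f'(x) = 2·x
  g(x) = tan(x)   ⇒   g'(x) = tan(x)^2 + 1
  lim(x→0) f'(x)/g'(x) = lim(x→0) (2·x)/(tan(x)^2 + 1)
  = 0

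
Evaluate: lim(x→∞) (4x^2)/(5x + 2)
This is an ∞/∞ indeterminate form.

Apply L'Hôpital's rule: differentiate numerator and denominator separately.
  f(x) = 4·x^2   ⇒   f'(x) = 8·x
  g(x) = 5·x + 2   ⇒   g'(x) = 5
  lim(x→∞) f'(x)/g'(x) = lim(x→∞) (8·x)/(5)
  = ∞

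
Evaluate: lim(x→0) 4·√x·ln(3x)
This is a 0·∞ indeterminate form.

Rewrite 0·∞ as a quotient (0/0 or ∞/∞ form), then apply L'Hôpital's rule:
  lim(x→0) 4·√x·ln(3x) = 0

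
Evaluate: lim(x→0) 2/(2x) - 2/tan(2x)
This is an ∞-∞ indeterminate form.

Combine fractions or rationalize to convert ∞-∞ to 0/0 form:
  lim(x→0) 2/(2x) - 2/tan(2x) = 0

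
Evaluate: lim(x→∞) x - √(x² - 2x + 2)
This is an ∞-∞ indeterminate form.

Combine fractions or rationalize to convert ∞-∞ to 0/0 form:
  lim(x→∞) x - √(x² - 2x + 2) = 1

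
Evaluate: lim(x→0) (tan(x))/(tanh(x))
This is a 0/0 indeterminate form.

Apply L'Hôpital's rule: differentiate numerator and denominator separately.
  f(x) = tan(x)   ⇒   f'(x) = tan(x)^2 + 1
  g(x) = tanh(x)   ⇒   g'(x) = 1 - tanh(x)^2
  lim(x→0) f'(x)/g'(x) = lim(x→0) (tan(x)^2 + 1)/(1 - tanh(x)^2)
  = 1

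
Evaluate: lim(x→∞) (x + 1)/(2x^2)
This is an ∞/∞ indeterminate form.

Apply L'Hôpital's rule: differentiate numerator and denominator separately.
  f(x) = x + 1   ⇒   f'(x) = 1
  g(x) = 2·x^2   ⇒   g'(x) = 4·x
  lim(x→∞) f'(x)/g'(x) = lim(x→∞) (1)/(4·x)
  = 0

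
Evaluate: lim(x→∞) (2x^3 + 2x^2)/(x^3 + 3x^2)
This is an ∞/∞ indeterminate form.

Apply L'Hôpital's rule: differentiate numerator and denominator separately.
  f(x) = 2·x^3 + 2·x^2   ⇒   f'(x) = 6·x^2 + 4·x
  g(x) = x^3 + 3·x^2   ⇒   g'(x) = 3·x^2 + 6·x
  lim(x→∞) f'(x)/g'(x) = lim(x→∞) (6·x^2 + 4·x)/(3·x^2 + 6·x)
  = 2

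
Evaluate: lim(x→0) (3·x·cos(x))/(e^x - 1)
This is a 0/0 indeterminate form.

Apply L'Hôpital's rule: differentiate numerator and denominator separately.
  f(x) = 3·x·cos(x)   ⇒   f'(x) = -3·x·sin(x) + 3·cos(x)
  g(x) = e^(x) - 1   ⇒   g'(x) = e^(x)
  lim(x→0) f'(x)/g'(x) = lim(x→0) (-3·x·sin(x) + 3·cos(x))/(e^(x))
  = 3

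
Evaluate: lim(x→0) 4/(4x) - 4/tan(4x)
This is an ∞-∞ indeterminate form.

Combine fractions or rationalize to convert ∞-∞ to 0/0 form:
  lim(x→0) 4/(4x) - 4/tan(4x) = 0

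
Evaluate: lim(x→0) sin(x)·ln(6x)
This is a 0·∞ indeterminate form.

Rewrite 0·∞ as a quotient (0/0 or ∞/∞ form), then apply L'Hôpital's rule:
  lim(x→0) sin(x)·ln(6x) = 0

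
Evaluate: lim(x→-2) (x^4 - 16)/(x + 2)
This is a standard limit.

Factor or rationalize the expression:
  lim(x→-2) (x^4 - 16)/(x + 2) = -32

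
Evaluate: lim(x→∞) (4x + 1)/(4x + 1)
This is an ∞/∞ indeterminate form.

Apply L'Hôpital's rule: differentiate numerator and denominator separately.
  f(x) = 4·x + 1   ⇒   f'(x) = 4
  g(x) = 4·x + 1   ⇒   g'(x) = 4
  lim(x→∞) f'(x)/g'(x) = lim(x→∞) (4)/(4)
  = 1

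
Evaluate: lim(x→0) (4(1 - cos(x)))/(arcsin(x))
This is a 0/0 indeterminate form.

Apply L'Hôpital's rule: differentiate numerator and denominator separately.
  f(x) = 4 - 4·cos(x)   ⇒   f'(x) = 4·sin(x)
  g(x) = asin(x)   ⇒   g'(x) = 1/sqrt(1 - x^2)
  lim(x→0) f'(x)/g'(x) = lim(x→0) (4·sin(x))/(1/sqrt(1 - x^2))
  = 0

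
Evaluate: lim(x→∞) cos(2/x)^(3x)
This is an exponential indeterminate form.

For exponential indeterminate forms, take the natural log:
  Let L = lim(x→∞) cos(2/x)^(3x)
  Then ln(L) = lim(x→∞) [exponent × ln(base)]
  Evaluate using L'Hôpital or standard limits, then exponentiate.
  L = 1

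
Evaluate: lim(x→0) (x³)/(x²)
This is a 0/0 indeterminate form.

Apply L'Hôpital's rule: differentiate numerator and denominator separately.
  f(x) = x^3   ⇒   f'(x) = 3·x^2
  g(x) = x^2   ⇒   g'(x) = 2·x
  lim(x→0) f'(x)/g'(x) = lim(x→0) (3·x^2)/(2·x)
  = 0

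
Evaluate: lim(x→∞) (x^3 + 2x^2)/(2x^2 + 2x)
This is an ∞/∞ indeterminate form.

Apply L'Hôpital's rule: differentiate numerator and denominator separately.
  f(x) = x^3 + 2·x^2   ⇒   f'(x) = 3·x^2 + 4·x
  g(x) = 2·x^2 + 2·x   ⇒   g'(x) = 4·x + 2
  lim(x→∞) f'(x)/g'(x) = lim(x→∞) (3·x^2 + 4·x)/(4·x + 2)
  = ∞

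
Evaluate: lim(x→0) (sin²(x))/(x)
This is a 0/0 indeterminate form.

Apply L'Hôpital's rule: differentiate numerator and denominator separately.
  f(x) = sin(x)^2   ⇒   f'(x) = 2·sin(x)·cos(x)
  g(x) = x   ⇒   g'(x) = 1
  lim(x→0) f'(x)/g'(x) = lim(x→0) (2·sin(x)·cos(x))/(1)
  = 0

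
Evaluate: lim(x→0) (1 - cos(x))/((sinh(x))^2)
This is a 0/0 indeterminate form.

Apply L'Hôpital's rule: differentiate numerator and denominator separately.
  f(x) = 1 - cos(x)   ⇒   f'(x) = sin(x)
  g(x) = sinh(x)^2   ⇒   g'(x) = 2·sinh(x)·cosh(x)
  lim(x→0) f'(x)/g'(x) = lim(x→0) (sin(x))/(2·sinh(x)·cosh(x))
  = 1/2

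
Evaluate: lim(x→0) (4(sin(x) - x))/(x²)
This is a 0/0 indeterminate form.

Apply L'Hôpital's rule: differentiate numerator and denominator separately.
  f(x) = -4·x + 4·sin(x)   ⇒   f'(x) = 4·cos(x) - 4
  g(x) = x^2   ⇒   g'(x) = 2·x
  lim(x→0) f'(x)/g'(x) = lim(x→0) (4·cos(x) - 4)/(2·x)
  = 0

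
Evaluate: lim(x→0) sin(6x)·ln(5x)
This is a 0·∞ indeterminate form.

Rewrite 0·∞ as a quotient (0/0 or ∞/∞ form), then apply L'Hôpital's rule:
  lim(x→0) sin(6x)·ln(5x) = 0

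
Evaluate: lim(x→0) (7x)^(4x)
This is an exponential indeterminate form.

For exponential indeterminate forms, take the natural log:
  Let L = lim(x→0) (7x)^(4x)
  Then ln(L) = lim(x→0) [exponent × ln(base)]
  Evaluate using L'Hôpital or standard limits, then exponentiate.
  L = 1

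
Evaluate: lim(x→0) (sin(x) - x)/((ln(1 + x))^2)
This is a 0/0 indeterminate form.

Apply L'Hôpital's rule: differentiate numerator and denominator separately.
  f(x) = -x + sin(x)   ⇒   f'(x) = cos(x) - 1
  g(x) = ln(x + 1)^2   ⇒   g'(x) = 2·ln(x + 1)/(x + 1)
  lim(x→0) f'(x)/g'(x) = lim(x→0) (cos(x) - 1)/(2·ln(x + 1)/(x + 1))
  = 0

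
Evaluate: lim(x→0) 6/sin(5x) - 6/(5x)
This is an ∞-∞ indeterminate form.

Combine fractions or rationalize to convert ∞-∞ to 0/0 form:
  lim(x→0) 6/sin(5x) - 6/(5x) = 0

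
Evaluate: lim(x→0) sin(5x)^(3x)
This is an exponential indeterminate form.

For exponential indeterminate forms, take the natural log:
  Let L = lim(x→0) sin(5x)^(3x)
  Then ln(L) = lim(x→0) [exponent × ln(base)]
  Evaluate using L'Hôpital or standard limits, then exponentiate.
  L = 1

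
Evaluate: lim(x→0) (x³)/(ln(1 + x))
This is a 0/0 indeterminate form.

Apply L'Hôpital's rule: differentiate numerator and denominator separately.
  f(x) = x^3   ⇒   f'(x) = 3·x^2
  g(x) = ln(x + 1)   ⇒   g'(x) = 1/(x + 1)
  lim(x→0) f'(x)/g'(x) = lim(x→0) (3·x^2)/(1/(x + 1))
  = 0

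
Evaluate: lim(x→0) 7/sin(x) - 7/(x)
This is an ∞-∞ indeterminate form.

Combine fractions or rationalize to convert ∞-∞ to 0/0 form:
  lim(x→0) 7/sin(x) - 7/(x) = 0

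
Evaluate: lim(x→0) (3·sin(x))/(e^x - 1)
This is a 0/0 indeterminate form.

Apply L'Hôpital's rule: differentiate numerator and denominator separately.
  f(x) = 3·sin(x)   ⇒   f'(x) = 3·cos(x)
  g(x) = e^(x) - 1   ⇒   g'(x) = e^(x)
  lim(x→0) f'(x)/g'(x) = lim(x→0) (3·cos(x))/(e^(x))
  = 3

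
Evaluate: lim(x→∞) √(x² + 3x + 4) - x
This is an ∞-∞ indeterminate form.

Combine fractions or rationalize to convert ∞-∞ to 0/0 form:
  lim(x→∞) √(x² + 3x + 4) - x = 3/2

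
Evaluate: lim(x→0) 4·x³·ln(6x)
This is a 0·∞ indeterminate form.

Rewrite 0·∞ as a quotient (0/0 or ∞/∞ form), then apply L'Hôpital's rule:
  lim(x→0) 4·x³·ln(6x) = 0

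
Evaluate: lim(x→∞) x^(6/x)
This is an exponential indeterminate form.

For exponential indeterminate forms, take the natural log:
  Let L = lim(x→∞) x^(6/x)
  Then ln(L) = lim(x→∞) [exponent × ln(base)]
  Evaluate using L'Hôpital or standard limits, then exponentiate.
  L = 1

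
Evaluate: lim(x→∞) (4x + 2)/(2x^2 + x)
This is an ∞/∞ indeterminate form.

Apply L'Hôpital's rule: differentiate numerator and denominator separately.
  f(x) = 4·x + 2   ⇒   f'(x) = 4
  g(x) = 2·x^2 + x   ⇒   g'(x) = 4·x + 1
  lim(x→∞) f'(x)/g'(x) = lim(x→∞) (4)/(4·x + 1)
  = 0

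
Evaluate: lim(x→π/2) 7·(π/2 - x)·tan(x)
This is a 0·∞ indeterminate form.

Rewrite 0·∞ as a quotient (0/0 or ∞/∞ form), then apply L'Hôpital's rule:
  lim(x→π/2) 7·(π/2 - x)·tan(x) = 7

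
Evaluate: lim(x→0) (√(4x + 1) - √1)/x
This is a standard limit.

Factor or rationalize the expression:
  lim(x→0) (√(4x + 1) - √1)/x = 2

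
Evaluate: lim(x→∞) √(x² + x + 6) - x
This is an ∞-∞ indeterminate form.

Combine fractions or rationalize to convert ∞-∞ to 0/0 form:
  lim(x→∞) √(x² + x + 6) - x = 1/2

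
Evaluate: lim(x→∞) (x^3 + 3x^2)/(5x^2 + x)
This is an ∞/∞ indeterminate form.

Apply L'Hôpital's rule: differentiate numerator and denominator separately.
  f(x) = x^3 + 3·x^2   ⇒   f'(x) = 3·x^2 + 6·x
  g(x) = 5·x^2 + x   ⇒   g'(x) = 10·x + 1
  lim(x→∞) f'(x)/g'(x) = lim(x→∞) (3·x^2 + 6·x)/(10·x + 1)
  = ∞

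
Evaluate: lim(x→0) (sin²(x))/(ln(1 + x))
This is a 0/0 indeterminate form.

Apply L'Hôpital's rule: differentiate numerator and denominator separately.
  f(x) = sin(x)^2   ⇒   f'(x) = 2·sin(x)·cos(x)
  g(x) = ln(x + 1)   ⇒   g'(x) = 1/(x + 1)
  lim(x→0) f'(x)/g'(x) = lim(x→0) (2·sin(x)·cos(x))/(1/(x + 1))
  = 0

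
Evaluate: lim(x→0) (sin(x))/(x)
This is a 0/0 indeterminate form.

Apply L'Hôpital's rule: differentiate numerator and denominator separately.
  f(x) = sin(x)   ⇒   f'(x) = cos(x)
  g(x) = x   ⇒   g'(x) = 1
  lim(x→0) f'(x)/g'(x) = lim(x→0) (cos(x))/(1)
  = 1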